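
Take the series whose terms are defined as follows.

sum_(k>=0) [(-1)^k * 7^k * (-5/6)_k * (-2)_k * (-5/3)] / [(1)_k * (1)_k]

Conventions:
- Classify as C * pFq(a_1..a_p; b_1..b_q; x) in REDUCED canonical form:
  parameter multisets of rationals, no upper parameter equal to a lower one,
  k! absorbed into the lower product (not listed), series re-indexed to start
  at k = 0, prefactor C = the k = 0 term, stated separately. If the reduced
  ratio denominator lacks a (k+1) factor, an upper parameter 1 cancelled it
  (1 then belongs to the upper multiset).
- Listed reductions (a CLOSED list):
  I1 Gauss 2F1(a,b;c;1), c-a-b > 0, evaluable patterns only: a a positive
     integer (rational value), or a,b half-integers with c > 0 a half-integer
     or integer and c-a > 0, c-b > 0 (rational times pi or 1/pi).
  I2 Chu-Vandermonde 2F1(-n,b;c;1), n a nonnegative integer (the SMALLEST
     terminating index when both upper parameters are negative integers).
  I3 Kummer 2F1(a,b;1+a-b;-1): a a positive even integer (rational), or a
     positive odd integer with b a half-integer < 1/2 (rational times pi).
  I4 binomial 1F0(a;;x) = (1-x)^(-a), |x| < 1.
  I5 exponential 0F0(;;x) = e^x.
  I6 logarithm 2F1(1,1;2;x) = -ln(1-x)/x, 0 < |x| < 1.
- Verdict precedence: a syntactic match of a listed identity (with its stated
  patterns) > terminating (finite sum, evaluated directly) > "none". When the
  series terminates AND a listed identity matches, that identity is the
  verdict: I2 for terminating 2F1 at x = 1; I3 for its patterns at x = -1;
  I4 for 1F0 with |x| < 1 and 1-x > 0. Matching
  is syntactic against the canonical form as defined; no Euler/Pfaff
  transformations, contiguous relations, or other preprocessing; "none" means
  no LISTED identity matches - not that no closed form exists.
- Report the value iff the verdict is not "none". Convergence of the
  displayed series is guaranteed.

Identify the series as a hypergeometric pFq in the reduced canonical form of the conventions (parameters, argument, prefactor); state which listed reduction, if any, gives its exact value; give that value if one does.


Reduced: x = -7, 2F1, upper = {-2, -5/6}, lower = {1}, C = -5/3. Verdict: terminating. With -2 upstairs the series is a 3-term polynomial sum; evaluated term by term. Its exact value is 5065/216.

Key observation: with t_0 = -5/3, (1)_k (C = -5/3, x = -7) is k! itself.
Term ratio: r(k) = (-7) * (k-2) (k-5/6) / [(k+1) (k+1)] - rational in k, leading ratio (-7); with t_0 = -5/3, classification follows.


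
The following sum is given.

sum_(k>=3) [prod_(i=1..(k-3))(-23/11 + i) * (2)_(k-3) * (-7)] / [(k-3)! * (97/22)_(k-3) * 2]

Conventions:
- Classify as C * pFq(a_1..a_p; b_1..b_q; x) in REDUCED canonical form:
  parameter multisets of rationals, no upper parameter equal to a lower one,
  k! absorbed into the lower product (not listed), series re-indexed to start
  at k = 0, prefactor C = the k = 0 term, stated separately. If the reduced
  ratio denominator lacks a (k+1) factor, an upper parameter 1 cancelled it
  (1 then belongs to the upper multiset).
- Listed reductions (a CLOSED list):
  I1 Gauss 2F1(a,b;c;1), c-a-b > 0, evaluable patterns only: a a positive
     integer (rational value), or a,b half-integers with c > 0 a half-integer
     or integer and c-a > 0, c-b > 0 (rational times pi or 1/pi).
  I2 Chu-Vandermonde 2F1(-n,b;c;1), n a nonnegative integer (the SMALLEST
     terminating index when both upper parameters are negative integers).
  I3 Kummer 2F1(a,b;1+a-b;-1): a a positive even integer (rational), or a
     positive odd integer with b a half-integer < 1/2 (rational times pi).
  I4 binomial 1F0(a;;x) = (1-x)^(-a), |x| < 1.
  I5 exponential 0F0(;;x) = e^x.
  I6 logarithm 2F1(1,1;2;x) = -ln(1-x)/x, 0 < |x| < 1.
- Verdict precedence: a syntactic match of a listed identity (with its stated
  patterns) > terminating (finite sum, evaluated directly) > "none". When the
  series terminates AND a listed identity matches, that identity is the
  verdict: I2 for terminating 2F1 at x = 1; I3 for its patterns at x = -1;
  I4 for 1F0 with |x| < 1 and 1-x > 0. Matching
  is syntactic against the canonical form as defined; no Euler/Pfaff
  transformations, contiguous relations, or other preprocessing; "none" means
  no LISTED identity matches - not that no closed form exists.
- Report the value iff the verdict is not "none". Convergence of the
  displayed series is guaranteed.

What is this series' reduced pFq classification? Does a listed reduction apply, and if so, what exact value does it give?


x = 1 here; the reduced form reads 2F1, upper {-12/11, 2}, lower {97/22}, C = -7/2. Verdict: the Gauss summation I1 fires (x = 1: the Gamma ratio telescopes since c-a-b = 7/2 > 0 and a = 2 in Z>0). Its exact value is -1325/726.

Key step: t_0 = -7/2 here, and the running product (C = -7/2, x = 1) telescopes to a rising factorial.
Term ratio: r(k) = 1 * (k-12/11) (k+2) / [(k+97/22) (k+1)] - poly over poly, x = 1 from leading terms; C = -7/2 at k = 0.


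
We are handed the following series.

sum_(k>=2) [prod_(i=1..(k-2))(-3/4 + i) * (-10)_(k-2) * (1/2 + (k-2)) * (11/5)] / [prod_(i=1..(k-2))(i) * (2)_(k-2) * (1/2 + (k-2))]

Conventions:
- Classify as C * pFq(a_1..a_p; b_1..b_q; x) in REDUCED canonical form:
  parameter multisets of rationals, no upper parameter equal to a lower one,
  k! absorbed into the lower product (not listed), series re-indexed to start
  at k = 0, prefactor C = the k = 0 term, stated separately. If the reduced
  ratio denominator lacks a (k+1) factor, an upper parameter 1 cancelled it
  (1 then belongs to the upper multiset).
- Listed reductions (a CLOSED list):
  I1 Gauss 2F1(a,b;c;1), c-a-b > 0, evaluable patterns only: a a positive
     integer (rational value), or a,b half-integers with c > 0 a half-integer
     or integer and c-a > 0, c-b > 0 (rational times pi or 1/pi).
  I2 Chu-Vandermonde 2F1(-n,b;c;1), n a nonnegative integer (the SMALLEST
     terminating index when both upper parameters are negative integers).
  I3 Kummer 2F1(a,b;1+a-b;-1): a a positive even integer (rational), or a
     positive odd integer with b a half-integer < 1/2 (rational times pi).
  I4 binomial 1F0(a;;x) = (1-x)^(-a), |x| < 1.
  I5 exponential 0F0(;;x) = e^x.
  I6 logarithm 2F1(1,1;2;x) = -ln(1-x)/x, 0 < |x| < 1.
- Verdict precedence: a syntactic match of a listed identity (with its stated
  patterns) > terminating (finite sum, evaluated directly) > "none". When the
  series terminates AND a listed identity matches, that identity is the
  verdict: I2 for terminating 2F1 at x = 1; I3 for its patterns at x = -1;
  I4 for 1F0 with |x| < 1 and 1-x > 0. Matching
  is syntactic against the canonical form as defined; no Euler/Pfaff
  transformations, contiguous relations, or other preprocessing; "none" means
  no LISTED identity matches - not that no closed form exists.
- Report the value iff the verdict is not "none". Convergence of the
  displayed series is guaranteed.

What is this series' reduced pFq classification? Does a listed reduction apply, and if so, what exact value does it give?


Reduced: x = 1, 2F1, upper = {-10, 1/4}, lower = {2}, C = 11/5. Verdict: the Chu-Vandermonde identity I2 matches (terminating 2F1 at x = 1 with n = 10, b = 1/4, c = 2). Exact value: 1749310563/1342177280.

First insight: from the first term 11/5: striking the common factor k + 1/2 reduces the term (C = 11/5).
Step ratio: r(k) = 1 * (k-10) (k+1/4) / [(k+2) (k+1)] - rational in k. x = 1; t_0 = 11/5; negate the roots.


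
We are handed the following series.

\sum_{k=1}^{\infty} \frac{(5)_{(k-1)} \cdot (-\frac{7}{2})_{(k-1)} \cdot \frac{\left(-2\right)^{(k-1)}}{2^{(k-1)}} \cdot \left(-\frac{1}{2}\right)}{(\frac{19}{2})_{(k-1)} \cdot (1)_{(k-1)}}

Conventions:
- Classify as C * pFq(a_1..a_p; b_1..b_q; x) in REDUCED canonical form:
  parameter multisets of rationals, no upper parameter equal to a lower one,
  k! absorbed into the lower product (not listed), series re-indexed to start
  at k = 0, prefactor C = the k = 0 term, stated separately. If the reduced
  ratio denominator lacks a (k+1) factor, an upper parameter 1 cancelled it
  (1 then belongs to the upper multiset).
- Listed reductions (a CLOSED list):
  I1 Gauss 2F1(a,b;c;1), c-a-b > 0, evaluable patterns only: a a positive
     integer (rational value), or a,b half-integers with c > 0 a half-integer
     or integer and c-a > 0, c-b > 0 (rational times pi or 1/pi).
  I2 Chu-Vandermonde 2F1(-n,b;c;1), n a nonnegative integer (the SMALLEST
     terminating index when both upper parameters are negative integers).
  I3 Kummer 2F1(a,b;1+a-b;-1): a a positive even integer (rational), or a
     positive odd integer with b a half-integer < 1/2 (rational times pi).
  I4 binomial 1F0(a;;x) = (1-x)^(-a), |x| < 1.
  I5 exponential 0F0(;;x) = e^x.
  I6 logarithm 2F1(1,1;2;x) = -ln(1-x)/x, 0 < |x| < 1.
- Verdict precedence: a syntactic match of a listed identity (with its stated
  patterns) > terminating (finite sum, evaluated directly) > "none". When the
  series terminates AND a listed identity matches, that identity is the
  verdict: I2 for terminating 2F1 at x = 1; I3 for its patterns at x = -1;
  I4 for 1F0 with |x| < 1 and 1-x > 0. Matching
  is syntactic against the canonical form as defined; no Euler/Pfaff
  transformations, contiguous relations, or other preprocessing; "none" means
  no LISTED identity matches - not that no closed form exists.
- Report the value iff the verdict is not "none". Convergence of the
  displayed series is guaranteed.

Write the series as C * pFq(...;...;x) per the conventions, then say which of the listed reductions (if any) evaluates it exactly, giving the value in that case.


Canonical form: C = -\frac{1}{2} times 2F1 with upper {-\frac{7}{2}, 5}, lower {\frac{19}{2}}, x = -1. Verdict: Kummer's theorem (I3) fires (x = -1; c = \frac{19}{2} equals 1+a-b for upper {-\frac{7}{2}, 5}: listed pattern). Hence: \left(-\frac{765765}{1048576}\right) \cdot \pi.

The tell: t_0 being -\frac{1}{2}, the two k-th powers (C = -1/2, x = -1) combine into one argument.
Adjacent-term ratio: r(k) = -1 * (k-\frac{7}{2}) (k+5) / [(k+\frac{19}{2}) (k+1)] ; factor over Q: parameters, x = -1, and C = -\frac{1}{2}.


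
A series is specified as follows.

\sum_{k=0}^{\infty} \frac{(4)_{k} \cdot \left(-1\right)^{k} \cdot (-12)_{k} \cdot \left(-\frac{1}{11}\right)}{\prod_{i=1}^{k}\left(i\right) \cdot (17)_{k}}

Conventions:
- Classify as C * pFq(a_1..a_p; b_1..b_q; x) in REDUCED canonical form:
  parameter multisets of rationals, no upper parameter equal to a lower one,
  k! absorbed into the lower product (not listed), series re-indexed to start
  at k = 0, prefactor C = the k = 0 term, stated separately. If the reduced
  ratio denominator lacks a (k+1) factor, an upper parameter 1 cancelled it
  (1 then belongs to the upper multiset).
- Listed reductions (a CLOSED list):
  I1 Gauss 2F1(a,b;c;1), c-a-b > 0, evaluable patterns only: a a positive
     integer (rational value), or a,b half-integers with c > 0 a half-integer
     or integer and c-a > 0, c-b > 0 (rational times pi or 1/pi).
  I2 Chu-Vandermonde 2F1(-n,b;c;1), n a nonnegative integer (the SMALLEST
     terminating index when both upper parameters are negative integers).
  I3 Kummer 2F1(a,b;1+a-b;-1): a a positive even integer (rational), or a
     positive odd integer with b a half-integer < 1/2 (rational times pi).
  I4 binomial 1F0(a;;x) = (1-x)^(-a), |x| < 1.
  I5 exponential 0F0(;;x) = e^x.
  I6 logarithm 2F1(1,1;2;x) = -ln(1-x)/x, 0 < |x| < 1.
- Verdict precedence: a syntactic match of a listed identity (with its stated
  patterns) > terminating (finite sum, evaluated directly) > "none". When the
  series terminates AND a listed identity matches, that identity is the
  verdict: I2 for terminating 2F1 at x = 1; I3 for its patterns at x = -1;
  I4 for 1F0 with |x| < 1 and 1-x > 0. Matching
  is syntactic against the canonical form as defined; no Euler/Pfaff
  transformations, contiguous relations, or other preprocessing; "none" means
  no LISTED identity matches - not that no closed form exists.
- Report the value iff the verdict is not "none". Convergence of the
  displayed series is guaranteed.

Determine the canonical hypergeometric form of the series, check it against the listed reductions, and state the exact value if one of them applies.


Structural cue: t_0 = -\frac{1}{11} here, and the product of the first k integers (C = -1/11, x = -1) is k!.
Step ratio: r(k) = -1 * (k-12) (k+4) / [(k+17) (k+1)] - rational in k, leading ratio -1; with t_0 = -\frac{1}{11}, classification follows.

Classification (C = -\frac{1}{11}): 2F1 with upper {-12, 4}, lower {17}, argument x = -1. Verdict at x = -1: Kummer (I3) matches (x = -1; c = 17 equals 1+a-b for upper {-12, 4}: listed pattern). Sum: -\frac{20}{11}.


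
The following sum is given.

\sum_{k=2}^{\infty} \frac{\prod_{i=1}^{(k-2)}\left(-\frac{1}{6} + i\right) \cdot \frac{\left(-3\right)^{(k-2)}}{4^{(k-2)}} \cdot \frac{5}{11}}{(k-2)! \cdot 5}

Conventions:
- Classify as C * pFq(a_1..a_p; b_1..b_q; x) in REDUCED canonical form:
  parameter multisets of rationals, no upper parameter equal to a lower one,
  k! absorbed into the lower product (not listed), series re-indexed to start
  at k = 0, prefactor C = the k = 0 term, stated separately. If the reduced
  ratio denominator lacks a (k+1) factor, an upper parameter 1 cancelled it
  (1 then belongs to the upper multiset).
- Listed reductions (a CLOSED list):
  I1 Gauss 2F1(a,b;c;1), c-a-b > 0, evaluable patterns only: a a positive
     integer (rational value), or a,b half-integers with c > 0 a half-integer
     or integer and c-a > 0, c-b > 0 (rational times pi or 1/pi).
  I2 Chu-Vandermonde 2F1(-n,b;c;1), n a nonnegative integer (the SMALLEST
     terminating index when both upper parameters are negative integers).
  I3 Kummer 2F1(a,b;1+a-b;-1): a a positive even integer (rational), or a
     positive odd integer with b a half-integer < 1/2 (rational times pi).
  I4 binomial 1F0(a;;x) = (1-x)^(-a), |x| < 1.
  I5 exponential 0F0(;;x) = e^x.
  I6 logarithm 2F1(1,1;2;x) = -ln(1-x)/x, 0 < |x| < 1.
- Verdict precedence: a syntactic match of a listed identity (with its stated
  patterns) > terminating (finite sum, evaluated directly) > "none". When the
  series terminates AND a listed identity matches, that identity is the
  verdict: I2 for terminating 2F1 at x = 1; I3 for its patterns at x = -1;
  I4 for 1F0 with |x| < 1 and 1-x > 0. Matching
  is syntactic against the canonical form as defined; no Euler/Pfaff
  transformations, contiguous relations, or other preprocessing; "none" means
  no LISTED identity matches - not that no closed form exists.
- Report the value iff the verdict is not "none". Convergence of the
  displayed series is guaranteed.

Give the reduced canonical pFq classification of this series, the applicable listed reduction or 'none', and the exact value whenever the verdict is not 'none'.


Structural cue: with t_0 = \frac{1}{11}, the constant factors (C = 1/11, x = -3/4) combine into one prefactor.
Adjacent-term ratio: r(k) = -\frac{3}{4} * (k+\frac{5}{6}) / [(k+1)] - rational in k, leading ratio -\frac{3}{4}; with t_0 = \frac{1}{11}, classification follows.

Prefactor \frac{1}{11}, argument -\frac{3}{4}: 1F0 with upper {\frac{5}{6}} over lower {-}. Verdict (x = -\frac{3}{4}): the binomial series (I4) applies (the 1F0 binomial series: exponent -5/6, x = -\frac{3}{4}). Value: \frac{1}{11} \cdot \left(\frac{7}{4}\right)^{-\frac{5}{6}}.


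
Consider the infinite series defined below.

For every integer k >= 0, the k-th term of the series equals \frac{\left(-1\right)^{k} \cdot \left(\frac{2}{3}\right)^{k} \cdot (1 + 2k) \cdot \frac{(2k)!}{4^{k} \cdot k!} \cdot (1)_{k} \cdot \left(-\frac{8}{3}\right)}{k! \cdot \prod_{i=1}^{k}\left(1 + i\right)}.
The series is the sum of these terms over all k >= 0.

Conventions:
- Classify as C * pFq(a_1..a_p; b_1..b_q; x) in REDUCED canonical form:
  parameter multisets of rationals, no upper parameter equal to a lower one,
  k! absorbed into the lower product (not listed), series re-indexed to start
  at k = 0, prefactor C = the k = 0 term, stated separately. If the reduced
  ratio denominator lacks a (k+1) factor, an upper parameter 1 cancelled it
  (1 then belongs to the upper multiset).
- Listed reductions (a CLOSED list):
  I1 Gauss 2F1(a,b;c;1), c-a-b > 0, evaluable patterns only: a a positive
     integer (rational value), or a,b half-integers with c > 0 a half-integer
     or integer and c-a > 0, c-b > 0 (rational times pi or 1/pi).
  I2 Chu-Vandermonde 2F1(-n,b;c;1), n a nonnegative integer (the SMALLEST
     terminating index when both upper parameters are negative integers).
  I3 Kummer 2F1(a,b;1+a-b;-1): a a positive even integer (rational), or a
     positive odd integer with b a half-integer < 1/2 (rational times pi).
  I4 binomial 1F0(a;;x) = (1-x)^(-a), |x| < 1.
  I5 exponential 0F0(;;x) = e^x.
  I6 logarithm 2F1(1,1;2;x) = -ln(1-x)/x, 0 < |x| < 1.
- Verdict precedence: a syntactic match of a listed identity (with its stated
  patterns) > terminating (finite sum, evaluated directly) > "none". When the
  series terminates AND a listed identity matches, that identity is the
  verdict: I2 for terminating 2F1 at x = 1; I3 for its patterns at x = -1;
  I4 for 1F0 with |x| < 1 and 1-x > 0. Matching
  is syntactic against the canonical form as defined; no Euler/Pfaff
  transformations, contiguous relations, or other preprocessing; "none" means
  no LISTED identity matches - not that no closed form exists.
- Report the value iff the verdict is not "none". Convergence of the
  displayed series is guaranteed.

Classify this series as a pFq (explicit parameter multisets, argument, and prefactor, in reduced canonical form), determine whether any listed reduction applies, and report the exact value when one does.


x = -\frac{2}{3} here; the reduced form reads 2F1, upper {1, \frac{3}{2}}, lower {2}, C = -\frac{8}{3}. Verdict: none here - no I1-I6 shape fits x = -\frac{2}{3} with lower {2}.

Structural cue: t_0 being -\frac{8}{3}, the (-1)^k factor (C = -8/3) folds into the argument's sign.
Consecutive-term ratio: r(k) = -\frac{2}{3} * (k+1) (k+\frac{3}{2}) / [(k+2) (k+1)] - rational in k. x = -\frac{2}{3}; t_0 = -\frac{8}{3}; negate the roots.


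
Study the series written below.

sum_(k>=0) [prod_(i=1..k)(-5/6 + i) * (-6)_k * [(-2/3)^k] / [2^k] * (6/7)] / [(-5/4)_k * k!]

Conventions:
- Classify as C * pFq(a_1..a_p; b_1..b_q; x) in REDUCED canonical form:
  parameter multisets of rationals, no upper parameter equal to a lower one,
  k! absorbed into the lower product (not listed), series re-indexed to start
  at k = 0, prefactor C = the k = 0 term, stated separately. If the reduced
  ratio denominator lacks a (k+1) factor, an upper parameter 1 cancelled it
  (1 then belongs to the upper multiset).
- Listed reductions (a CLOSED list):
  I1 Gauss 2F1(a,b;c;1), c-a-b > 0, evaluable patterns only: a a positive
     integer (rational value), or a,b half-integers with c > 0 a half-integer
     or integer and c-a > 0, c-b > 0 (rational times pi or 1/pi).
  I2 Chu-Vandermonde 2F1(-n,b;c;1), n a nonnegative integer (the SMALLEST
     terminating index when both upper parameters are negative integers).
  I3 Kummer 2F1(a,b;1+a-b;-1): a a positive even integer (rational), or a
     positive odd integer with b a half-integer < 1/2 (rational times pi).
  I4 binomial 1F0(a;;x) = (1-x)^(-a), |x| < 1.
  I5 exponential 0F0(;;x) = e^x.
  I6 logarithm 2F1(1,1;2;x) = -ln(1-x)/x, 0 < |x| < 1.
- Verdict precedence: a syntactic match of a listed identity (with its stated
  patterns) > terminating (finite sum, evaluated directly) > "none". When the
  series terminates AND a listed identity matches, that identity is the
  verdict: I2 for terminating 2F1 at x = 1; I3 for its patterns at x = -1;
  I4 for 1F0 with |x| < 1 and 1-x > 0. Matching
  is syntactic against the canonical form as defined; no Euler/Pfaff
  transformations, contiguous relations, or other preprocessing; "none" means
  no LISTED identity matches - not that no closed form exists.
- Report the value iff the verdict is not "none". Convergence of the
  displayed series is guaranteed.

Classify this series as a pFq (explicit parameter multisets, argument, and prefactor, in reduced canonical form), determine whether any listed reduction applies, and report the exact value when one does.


Classification (C = 6/7): 2F1 with upper {-6, 1/6}, lower {-5/4}, argument x = -1/3. Verdict: terminating at k = 6: the factor (-6)_k kills every later term; summing the 7 survivors is exact. Value: 2017812526/613814355.

Key step: from the first term 6/7: the two k-th powers (prefactor 6/7) combine into one argument.
Step ratio: r(k) = (-1/3) * (k-6) (k+1/6) / [(k-5/4) (k+1)] - rational in k, leading ratio (-1/3); with t_0 = 6/7, classification follows.


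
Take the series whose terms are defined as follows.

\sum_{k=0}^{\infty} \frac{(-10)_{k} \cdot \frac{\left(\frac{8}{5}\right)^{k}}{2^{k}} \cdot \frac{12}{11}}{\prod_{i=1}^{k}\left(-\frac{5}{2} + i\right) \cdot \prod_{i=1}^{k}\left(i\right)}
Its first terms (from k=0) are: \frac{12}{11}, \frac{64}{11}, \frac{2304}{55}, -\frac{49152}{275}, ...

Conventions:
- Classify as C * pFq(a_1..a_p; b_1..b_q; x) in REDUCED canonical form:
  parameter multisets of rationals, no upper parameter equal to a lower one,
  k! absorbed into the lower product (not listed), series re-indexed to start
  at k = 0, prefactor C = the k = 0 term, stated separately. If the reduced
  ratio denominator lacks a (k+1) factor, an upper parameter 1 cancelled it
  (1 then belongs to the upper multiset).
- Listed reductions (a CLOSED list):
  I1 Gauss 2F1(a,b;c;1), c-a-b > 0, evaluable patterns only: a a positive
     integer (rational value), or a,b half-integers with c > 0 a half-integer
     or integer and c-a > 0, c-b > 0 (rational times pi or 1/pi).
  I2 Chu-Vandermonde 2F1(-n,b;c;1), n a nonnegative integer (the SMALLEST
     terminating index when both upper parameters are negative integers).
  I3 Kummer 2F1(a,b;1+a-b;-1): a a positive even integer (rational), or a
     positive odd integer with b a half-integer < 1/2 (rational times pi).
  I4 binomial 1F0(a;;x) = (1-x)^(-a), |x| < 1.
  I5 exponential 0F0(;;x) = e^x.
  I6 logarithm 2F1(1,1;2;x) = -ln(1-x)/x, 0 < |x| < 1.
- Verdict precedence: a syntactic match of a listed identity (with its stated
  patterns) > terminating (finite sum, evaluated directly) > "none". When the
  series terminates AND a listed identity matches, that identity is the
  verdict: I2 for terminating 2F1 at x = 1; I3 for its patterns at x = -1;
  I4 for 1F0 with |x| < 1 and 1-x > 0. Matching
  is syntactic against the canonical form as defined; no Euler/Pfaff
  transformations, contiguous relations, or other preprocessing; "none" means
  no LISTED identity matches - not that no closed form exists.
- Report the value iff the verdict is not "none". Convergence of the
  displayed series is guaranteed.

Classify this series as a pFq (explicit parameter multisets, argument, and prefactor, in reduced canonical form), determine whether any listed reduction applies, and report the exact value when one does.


Reduced: x = \frac{4}{5}, 1F1, upper = {-10}, lower = {-\frac{3}{2}}, C = \frac{12}{11}. Verdict: terminating (-10 upstairs). 11 nonzero terms in all; added directly. Its exact value is -\frac{3515791080389204}{217746826171875}.

Key step: x = \frac{4}{5} and the product of the first k integers (C = 12/11) is k!.
Step ratio: r(k) = \frac{4}{5} * (k-10) / [(k-\frac{3}{2}) (k+1)] - rational; roots negated = parameters, x = \frac{4}{5}, C = \frac{12}{11}.


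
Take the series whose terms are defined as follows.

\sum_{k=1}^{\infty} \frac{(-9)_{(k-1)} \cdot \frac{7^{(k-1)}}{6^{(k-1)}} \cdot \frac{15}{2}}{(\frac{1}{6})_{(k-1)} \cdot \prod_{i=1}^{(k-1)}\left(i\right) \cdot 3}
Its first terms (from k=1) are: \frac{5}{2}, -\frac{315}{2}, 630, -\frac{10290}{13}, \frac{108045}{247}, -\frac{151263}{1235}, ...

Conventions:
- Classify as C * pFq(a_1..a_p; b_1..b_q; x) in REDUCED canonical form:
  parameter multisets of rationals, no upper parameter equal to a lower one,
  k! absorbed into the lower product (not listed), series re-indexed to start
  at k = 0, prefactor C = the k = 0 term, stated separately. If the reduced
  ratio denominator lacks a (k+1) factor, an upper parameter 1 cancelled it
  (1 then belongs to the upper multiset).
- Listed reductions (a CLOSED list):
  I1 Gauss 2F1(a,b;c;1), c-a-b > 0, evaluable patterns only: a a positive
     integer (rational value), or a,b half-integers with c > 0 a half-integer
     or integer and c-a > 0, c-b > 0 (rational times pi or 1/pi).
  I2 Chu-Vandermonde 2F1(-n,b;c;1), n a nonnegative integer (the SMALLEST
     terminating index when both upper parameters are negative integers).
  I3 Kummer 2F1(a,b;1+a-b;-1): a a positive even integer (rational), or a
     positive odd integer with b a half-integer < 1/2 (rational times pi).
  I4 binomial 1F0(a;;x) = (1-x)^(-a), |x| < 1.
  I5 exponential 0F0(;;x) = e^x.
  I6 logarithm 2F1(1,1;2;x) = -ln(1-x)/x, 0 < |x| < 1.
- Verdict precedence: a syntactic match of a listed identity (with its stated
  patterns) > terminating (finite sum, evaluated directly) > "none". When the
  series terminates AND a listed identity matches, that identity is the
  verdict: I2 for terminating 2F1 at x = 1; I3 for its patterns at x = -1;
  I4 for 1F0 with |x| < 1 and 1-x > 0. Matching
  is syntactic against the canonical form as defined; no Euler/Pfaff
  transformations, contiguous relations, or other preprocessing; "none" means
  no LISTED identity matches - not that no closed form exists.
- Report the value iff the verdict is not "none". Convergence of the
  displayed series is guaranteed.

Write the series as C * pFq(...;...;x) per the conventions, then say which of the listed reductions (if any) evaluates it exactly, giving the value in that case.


Prefactor \frac{5}{2}, argument \frac{7}{6}: 1F1 with upper {-9} over lower {\frac{1}{6}}. Verdict: terminating. With -9 upstairs the series is a 10-term polynomial sum; evaluated term by term. Its exact value is \frac{938847024}{60911435}.

The tell: t_0 = \frac{5}{2} here, and the two geometric factors (C = 5/2, x = 7/6) combine into one argument.
Term ratio: r(k) = \frac{7}{6} * (k-9) / [(k+\frac{1}{6}) (k+1)] - rational; roots negated = parameters, x = \frac{7}{6}, C = \frac{5}{2}.


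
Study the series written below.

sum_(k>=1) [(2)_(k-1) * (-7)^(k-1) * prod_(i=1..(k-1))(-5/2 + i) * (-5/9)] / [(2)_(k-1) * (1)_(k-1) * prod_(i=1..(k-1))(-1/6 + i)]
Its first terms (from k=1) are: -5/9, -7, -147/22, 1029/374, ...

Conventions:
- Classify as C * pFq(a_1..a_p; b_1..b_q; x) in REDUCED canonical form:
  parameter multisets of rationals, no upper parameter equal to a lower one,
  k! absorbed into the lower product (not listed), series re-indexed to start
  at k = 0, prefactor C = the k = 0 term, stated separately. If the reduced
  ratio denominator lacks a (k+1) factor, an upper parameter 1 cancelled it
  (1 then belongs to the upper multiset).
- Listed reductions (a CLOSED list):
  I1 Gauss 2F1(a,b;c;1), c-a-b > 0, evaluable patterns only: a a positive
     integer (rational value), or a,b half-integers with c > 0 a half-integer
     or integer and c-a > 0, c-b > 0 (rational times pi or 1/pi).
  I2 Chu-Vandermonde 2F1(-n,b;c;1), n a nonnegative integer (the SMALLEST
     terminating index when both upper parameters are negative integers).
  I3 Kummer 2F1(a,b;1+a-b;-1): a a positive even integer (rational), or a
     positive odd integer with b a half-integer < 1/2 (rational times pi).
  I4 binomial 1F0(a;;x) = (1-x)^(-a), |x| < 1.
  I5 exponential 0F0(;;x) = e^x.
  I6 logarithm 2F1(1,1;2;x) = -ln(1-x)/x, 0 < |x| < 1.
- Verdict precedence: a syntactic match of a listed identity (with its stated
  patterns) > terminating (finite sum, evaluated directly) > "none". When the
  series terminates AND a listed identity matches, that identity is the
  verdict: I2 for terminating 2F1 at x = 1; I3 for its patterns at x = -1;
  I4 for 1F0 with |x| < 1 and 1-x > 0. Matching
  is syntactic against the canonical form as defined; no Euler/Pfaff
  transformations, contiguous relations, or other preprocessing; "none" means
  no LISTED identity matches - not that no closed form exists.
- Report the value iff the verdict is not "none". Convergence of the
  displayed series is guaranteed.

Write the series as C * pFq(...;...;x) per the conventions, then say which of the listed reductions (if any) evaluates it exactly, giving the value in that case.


With C = -5/9: the canonical form is 1F1(-3/2; 5/6; -7). Verdict: none - at argument -7 the multisets {-3/2} ; {5/6} match no listed identity.

First insight: from the first term -5/9: the running product (prefactor -5/9) telescopes to a rising factorial.
Consecutive-term ratio: r(k) = (-7) * (k-3/2) / [(k+5/6) (k+1)] - rational in k, leading ratio (-7); with t_0 = -5/9, classification follows.


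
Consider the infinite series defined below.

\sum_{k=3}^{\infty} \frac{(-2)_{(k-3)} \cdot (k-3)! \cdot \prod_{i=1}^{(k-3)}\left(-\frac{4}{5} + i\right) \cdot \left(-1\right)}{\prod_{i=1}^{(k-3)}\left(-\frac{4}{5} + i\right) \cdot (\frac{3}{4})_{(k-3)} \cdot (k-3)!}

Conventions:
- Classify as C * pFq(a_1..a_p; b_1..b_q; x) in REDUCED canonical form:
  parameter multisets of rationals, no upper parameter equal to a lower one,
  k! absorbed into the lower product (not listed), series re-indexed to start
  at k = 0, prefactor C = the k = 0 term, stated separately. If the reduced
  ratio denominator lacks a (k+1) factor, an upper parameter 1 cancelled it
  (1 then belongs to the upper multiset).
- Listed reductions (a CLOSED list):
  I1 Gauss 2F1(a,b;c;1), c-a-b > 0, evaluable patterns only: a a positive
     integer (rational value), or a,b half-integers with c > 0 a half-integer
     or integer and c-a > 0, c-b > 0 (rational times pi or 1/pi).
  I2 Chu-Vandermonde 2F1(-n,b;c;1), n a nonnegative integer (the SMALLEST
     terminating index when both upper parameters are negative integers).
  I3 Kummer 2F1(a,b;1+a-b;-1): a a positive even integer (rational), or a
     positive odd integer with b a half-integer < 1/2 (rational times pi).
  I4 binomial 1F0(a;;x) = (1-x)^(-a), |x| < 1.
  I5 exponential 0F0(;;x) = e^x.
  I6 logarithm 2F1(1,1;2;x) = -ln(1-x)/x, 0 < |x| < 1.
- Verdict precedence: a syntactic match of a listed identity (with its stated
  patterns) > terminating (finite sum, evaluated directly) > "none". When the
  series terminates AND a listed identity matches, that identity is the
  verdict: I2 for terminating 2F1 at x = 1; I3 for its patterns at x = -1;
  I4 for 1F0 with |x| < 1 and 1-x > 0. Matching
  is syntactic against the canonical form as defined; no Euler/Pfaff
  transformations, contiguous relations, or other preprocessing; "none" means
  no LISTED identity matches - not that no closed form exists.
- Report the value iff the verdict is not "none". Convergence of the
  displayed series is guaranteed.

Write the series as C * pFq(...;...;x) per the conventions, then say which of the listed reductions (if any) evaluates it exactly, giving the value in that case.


Canonical form: C = -1 times 2F1 with upper {-2, 1}, lower {\frac{3}{4}}, x = 1. Verdict: this is Vandermonde's identity (I2) (terminating 2F1 at x = 1 with n = 2, b = 1, c = \frac{3}{4}). Hence: \frac{1}{7}.

The tell: x = 1 and the factorial ratio (prefactor -1) (k+a-1)!/(a-1)! is a rising factorial (a)_k.
Adjacent-term ratio: r(k) = 1 * (k-2) (k+1) / [(k+\frac{3}{4}) (k+1)] - poly over poly, x = 1 from leading terms; C = -1 at k = 0.


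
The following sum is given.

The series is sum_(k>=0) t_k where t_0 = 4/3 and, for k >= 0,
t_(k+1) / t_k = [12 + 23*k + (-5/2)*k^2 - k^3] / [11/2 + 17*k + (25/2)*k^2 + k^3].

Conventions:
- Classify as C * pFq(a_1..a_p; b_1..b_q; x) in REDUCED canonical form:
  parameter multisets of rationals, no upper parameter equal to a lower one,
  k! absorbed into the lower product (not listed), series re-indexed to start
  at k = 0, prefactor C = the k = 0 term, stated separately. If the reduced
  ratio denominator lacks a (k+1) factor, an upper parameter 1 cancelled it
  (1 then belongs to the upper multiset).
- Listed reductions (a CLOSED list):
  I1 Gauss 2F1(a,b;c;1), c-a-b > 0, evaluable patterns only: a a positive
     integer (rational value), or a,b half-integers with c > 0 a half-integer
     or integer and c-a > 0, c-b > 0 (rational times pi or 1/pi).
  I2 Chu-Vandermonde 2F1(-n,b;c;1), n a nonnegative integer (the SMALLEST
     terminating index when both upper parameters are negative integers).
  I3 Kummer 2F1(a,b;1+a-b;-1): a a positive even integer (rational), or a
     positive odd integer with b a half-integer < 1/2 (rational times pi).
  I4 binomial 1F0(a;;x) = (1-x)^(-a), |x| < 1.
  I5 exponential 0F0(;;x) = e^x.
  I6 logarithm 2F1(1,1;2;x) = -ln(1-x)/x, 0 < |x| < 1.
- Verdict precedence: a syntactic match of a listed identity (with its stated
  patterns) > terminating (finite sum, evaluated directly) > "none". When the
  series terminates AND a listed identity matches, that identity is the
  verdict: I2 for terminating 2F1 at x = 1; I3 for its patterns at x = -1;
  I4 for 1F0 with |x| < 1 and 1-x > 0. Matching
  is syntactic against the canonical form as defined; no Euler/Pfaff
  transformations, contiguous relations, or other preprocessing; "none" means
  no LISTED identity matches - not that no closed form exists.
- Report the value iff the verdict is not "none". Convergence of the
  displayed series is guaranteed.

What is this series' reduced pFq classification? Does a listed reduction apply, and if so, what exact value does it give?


With C = 4/3: the canonical form is 2F1(-4, 6; 11; -1). Verdict: this is the Kummer evaluation I3 (x = -1; c = 11 equals 1+a-b for upper {-4, 6}: listed pattern). Exact value: 8.

First insight: t_0 being 4/3, the expanded ratio factors over Q; C = 4/3, roots give parameters.
Adjacent-term ratio: r(k) = (-1) * (k-4) (k+6) / [(k+11) (k+1)] - rational in k, leading ratio (-1); with t_0 = 4/3, classification follows.


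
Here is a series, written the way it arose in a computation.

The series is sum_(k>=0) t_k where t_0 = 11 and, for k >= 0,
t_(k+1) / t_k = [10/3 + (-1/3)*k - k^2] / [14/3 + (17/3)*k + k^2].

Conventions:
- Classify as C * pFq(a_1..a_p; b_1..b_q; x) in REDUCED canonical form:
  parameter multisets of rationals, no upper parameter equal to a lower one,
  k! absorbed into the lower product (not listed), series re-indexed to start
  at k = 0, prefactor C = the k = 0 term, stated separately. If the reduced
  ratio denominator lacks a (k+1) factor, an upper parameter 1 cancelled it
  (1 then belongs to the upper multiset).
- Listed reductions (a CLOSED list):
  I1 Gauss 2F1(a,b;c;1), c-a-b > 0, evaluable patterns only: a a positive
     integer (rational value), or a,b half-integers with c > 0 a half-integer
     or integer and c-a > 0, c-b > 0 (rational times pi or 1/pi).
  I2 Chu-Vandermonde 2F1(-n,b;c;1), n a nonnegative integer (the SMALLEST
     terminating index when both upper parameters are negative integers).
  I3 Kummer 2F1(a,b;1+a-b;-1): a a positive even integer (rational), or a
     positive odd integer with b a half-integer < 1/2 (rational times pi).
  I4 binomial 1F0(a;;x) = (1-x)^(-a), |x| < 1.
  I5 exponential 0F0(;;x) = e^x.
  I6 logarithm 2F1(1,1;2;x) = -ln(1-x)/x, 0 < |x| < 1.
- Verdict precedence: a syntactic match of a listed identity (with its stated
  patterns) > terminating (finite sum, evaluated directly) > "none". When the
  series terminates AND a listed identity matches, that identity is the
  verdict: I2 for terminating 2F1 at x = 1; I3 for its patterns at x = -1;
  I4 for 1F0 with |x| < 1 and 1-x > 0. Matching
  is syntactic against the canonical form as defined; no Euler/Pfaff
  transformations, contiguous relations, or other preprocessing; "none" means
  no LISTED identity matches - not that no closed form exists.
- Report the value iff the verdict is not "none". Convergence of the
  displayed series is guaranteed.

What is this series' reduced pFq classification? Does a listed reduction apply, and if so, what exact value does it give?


At argument -1: a 2F1 with upper {-5/3, 2}, lower {14/3}, scaled by C = 11. Verdict (x = -1): Kummer (I3) applies (x = -1; c = 14/3 equals 1+a-b for upper {-5/3, 2}: listed pattern). Value: 121/6.

The tell: from the first term 11: factor the ratio over Q (C = 11): negated roots = parameters.
Ratio: r(k) = (-1) * (k-5/3) (k+2) / [(k+14/3) (k+1)] - rational; roots negated = parameters, x = (-1), C = 11.


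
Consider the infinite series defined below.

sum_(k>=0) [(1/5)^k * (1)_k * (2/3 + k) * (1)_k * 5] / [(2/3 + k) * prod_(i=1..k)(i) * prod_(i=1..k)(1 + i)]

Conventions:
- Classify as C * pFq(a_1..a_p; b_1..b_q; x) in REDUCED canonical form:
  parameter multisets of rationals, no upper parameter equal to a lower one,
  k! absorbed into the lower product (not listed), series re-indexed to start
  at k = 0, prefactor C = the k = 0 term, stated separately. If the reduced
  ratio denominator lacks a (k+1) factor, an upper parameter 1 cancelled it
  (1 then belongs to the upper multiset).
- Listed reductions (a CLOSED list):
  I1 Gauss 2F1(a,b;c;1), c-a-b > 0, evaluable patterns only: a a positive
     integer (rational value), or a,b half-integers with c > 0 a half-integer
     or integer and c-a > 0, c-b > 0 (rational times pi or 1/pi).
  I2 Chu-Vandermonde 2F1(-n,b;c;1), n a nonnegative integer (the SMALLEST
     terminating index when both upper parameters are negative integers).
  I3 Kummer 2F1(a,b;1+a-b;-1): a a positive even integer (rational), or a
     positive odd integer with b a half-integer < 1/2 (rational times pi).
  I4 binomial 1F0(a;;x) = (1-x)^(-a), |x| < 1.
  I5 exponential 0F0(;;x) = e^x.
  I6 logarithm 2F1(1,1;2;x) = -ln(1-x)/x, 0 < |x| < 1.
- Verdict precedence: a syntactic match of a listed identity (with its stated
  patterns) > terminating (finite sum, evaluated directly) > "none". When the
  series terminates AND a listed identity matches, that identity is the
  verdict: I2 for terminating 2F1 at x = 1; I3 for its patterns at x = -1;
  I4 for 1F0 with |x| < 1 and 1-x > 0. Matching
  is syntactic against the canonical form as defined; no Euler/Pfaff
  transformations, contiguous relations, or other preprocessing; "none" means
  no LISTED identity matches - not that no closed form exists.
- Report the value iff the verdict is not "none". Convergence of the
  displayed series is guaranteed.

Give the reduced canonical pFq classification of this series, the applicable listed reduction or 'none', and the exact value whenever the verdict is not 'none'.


This is 5 * 2F1(1, 1; 2; 1/5) in reduced canonical form. Verdict (x = 1/5): logarithm (I6) applies (the logarithm: parameters (1,1;2), x = 1/5). Its exact value is (-25) * ln(4/5).

Key observation: t_0 = 5 here, and the product of the first k integers (C = 5) is k!.
Consecutive-term ratio: r(k) = (1/5) * (k+1) (k+1) / [(k+2) (k+1)] - rational in k. x = (1/5); t_0 = 5; negate the roots.


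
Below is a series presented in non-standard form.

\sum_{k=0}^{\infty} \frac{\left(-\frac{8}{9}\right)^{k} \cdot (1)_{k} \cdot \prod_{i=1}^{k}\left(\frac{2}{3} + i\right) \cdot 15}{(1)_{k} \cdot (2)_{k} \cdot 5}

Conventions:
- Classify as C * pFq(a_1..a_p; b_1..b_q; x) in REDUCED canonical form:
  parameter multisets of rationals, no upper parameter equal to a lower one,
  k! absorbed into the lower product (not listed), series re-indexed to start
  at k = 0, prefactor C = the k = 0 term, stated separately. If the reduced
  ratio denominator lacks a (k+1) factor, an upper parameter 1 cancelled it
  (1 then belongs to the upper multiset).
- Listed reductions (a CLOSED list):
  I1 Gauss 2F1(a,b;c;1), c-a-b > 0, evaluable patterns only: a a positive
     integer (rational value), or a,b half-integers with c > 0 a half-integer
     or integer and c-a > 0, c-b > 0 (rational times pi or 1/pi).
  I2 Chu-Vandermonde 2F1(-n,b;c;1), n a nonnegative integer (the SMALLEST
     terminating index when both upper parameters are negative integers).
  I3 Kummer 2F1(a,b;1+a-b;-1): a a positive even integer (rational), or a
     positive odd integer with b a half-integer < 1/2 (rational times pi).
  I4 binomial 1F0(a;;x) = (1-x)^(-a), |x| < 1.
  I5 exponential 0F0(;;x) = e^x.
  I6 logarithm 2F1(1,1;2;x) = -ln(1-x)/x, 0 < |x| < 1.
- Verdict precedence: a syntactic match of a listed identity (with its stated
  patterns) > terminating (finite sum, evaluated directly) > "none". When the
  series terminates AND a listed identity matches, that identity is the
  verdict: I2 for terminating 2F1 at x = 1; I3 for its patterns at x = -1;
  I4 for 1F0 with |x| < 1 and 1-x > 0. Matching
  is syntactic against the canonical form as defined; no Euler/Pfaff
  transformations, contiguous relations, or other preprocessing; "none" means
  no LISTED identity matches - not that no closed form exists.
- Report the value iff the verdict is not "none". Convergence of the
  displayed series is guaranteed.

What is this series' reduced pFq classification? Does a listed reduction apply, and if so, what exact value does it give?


Canonical form: C = 3 times 2F1 with upper {1, \frac{5}{3}}, lower {2}, x = -\frac{8}{9}. Verdict: none here - no I1-I6 shape fits x = -\frac{8}{9} with lower {2}.

First insight: x = -\frac{8}{9} and the running product (C = 3) telescopes to a rising factorial.
Consecutive-term ratio: r(k) = -\frac{8}{9} * (k+1) (k+\frac{5}{3}) / [(k+2) (k+1)] - rational in k, leading ratio -\frac{8}{9}; with t_0 = 3, classification follows.
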